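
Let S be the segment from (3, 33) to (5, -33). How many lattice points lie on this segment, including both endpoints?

The number of lattice points on a segment between lattice points is gcd(|Δx|,|Δy|) + 1 = gcd(2,66) + 1 = 2 + 1 = 3.

3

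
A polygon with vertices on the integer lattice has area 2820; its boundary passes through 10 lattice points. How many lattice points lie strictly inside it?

Pick's theorem A = I + B/2 − 1 rearranges to I = A − B/2 + 1 = 2820 − 10/2 + 1 = 2816.

2816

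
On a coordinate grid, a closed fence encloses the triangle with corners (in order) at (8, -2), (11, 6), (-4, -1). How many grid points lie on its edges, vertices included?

The number of boundary lattice points is Σ gcd(|Δx|,|Δy|) = gcd(3,8) + gcd(15,7) + gcd(12,1) = 1+1+1 = 3.

3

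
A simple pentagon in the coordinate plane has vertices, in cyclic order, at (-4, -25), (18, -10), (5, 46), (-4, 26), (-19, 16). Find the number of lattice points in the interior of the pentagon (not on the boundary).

Using the shoelace formula, 2A = |[(-4)·(-10) − 18·(-25)] + [18·46 − 5·(-10)] + [5·26 − (-4)·46] + [(-4)·16 − (-19)·26] + [(-19)·(-25) − (-4)·16]| = 2651, so the area is 1325.5.
The number of boundary lattice points is Σ gcd(|Δx|,|Δy|) = gcd(22,15) + gcd(13,56) + gcd(9,20) + gcd(15,10) + gcd(15,41) = 1+1+1+5+1 = 9.
Pick's theorem gives I = A − B/2 + 1 = 1325.5 − 9/2 + 1 = 1322.

1322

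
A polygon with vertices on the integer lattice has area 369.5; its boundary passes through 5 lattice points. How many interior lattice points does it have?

From Pick's theorem, I = A − B/2 + 1 = 369.5 − 5/2 + 1 = 368.

368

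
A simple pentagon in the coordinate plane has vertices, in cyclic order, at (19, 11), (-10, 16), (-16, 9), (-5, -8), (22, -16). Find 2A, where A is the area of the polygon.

The shoelace formula gives twice the area as |[19·16 − (-10)·11] + [(-10)·9 − (-16)·16] + [(-16)·(-8) − (-5)·9] + [(-5)·(-16) − 22·(-8)] + [22·11 − 19·(-16)]| = 1555, so the area is 1555/2.

1555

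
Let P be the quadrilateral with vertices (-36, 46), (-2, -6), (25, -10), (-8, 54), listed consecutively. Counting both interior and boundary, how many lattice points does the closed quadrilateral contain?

Using the shoelace formula, 2A = |((-36)·(-6) − (-2)·46) + ((-2)·(-10) − 25·(-6)) + (25·54 − (-8)·(-10)) + ((-8)·46 − (-36)·54)| = 3324, so the area is 1662.
Along each edge there are gcd(|Δx|,|Δy|)+1 lattice points, so counting each shared vertex once the boundary has gcd(34,52) + gcd(27,4) + gcd(33,64) + gcd(28,8) = 2+1+1+4 = 8.
Pick's theorem gives I = A − B/2 + 1 = 1662 − 8/2 + 1 = 1659, so the closed region contains I + B = 1659 + 8 = 1667 lattice points.

1667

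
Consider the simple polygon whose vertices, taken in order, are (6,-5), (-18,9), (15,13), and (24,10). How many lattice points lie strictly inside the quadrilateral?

The shoelace formula gives twice the area as |[6·9 − (-18)·(-5)] + [(-18)·13 − 15·9] + [15·10 − 24·13] + [24·(-5) − 6·10]| = 747, so the area is 373.5.
The number of boundary lattice points is Σ gcd(|Δx|,|Δy|) = gcd(24,14) + gcd(33,4) + gcd(9,3) + gcd(18,15) = 2+1+3+3 = 9.
Pick's theorem gives I = A − B/2 + 1 = 373.5 − 9/2 + 1 = 370.

370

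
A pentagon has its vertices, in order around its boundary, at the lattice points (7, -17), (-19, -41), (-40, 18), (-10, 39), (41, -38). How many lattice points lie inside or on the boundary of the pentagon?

2816

Using the shoelace formula, 2A = |(7·(-41) − (-19)·(-17)) + ((-19)·18 − (-40)·(-41)) + ((-40)·39 − (-10)·18) + ((-10)·(-38) − 41·39) + (41·(-17) − 7·(-38))| = 5622, so the area is 2811.
Summing gcd(|Δx|,|Δy|) over the edges gives the boundary count: gcd(26,24) + gcd(21,59) + gcd(30,21) + gcd(51,77) + gcd(34,21) = 2+1+3+1+1 = 8.
Pick's theorem gives I = A − B/2 + 1 = 2811 − 8/2 + 1 = 2808, so the closed region contains I + B = 2808 + 8 = 2816 lattice points.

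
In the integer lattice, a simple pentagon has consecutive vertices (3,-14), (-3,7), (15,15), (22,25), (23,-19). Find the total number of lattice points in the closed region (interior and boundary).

Using the shoelace formula, 2A = |(3·7 − (-3)·(-14)) + ((-3)·15 − 15·7) + (15·25 − 22·15) + (22·(-19) − 23·25) + (23·(-14) − 3·(-19))| = 1384, so the area is 692.
The number of boundary lattice points is Σ gcd(|Δx|,|Δy|) = gcd(6,21) + gcd(18,8) + gcd(7,10) + gcd(1,44) + gcd(20,5) = 3+2+1+1+5 = 12.
Pick's theorem gives I = A − B/2 + 1 = 692 − 12/2 + 1 = 687, so the closed region contains I + B = 687 + 12 = 699 lattice points.

699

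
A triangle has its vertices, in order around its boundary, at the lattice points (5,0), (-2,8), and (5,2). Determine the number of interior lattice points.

6

Using the shoelace formula, 2A = |[5·8 − (-2)·0] + [(-2)·2 − 5·8] + [5·0 − 5·2]| = 14, so the area is 7.
The number of boundary lattice points is Σ gcd(|Δx|,|Δy|) = gcd(7,8) + gcd(7,6) + gcd(0,2) = 1+1+2 = 4.
Pick's theorem gives I = A − B/2 + 1 = 7 − 4/2 + 1 = 6.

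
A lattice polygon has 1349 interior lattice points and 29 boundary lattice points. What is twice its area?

Pick's theorem states A = I + B/2 − 1, so A = 1349 + 29/2 − 1 = 2725/2.
Hence 2A = 2725.

2725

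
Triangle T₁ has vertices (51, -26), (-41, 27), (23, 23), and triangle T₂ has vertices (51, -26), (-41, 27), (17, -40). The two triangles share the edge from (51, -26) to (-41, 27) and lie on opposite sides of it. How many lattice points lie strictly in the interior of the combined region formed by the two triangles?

3051

The union is the simple quadrilateral with vertices (51, -26), (23, 23), (-41, 27), (17, -40) in order.
By the shoelace formula, twice the signed area is |(51·23 − 23·(-26)) + (23·27 − (-41)·23) + ((-41)·(-40) − 17·27) + (17·(-26) − 51·(-40))| = 6114, so the area is 3057.
Summing gcd(|Δx|,|Δy|) over the edges gives the boundary count: gcd(28,49) + gcd(64,4) + gcd(58,67) + gcd(34,14) = 7+4+1+2 = 14.
By Pick's theorem I = A − B/2 + 1 = 3057 − 14/2 + 1 = 3051.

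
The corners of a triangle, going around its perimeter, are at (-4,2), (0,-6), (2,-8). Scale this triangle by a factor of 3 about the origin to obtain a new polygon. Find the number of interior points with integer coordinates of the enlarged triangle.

25

Using the shoelace formula, 2A = |[(-4)·(-6) − 0·2] + [0·(-8) − 2·(-6)] + [2·2 − (-4)·(-8)]| = 8, so the area is 4.
Along each edge there are gcd(|Δx|,|Δy|)+1 lattice points, so counting each shared vertex once the boundary has gcd(4,8) + gcd(2,2) + gcd(6,10) = 4+2+2 = 8.
Scaling by 3 multiplies the area by 3² = 9 (so the new area is 36) and multiplies the boundary lattice-point count by 3, giving 24.
By Pick's theorem, the interior count of the dilated polygon is 36 − 24/2 + 1 = 25.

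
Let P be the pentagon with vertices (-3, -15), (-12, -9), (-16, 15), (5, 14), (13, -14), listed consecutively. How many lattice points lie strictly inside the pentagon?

Using the shoelace formula, 2A = |((-3)·(-9) − (-12)·(-15)) + ((-12)·15 − (-16)·(-9)) + ((-16)·14 − 5·15) + (5·(-14) − 13·14) + (13·(-15) − (-3)·(-14))| = 1265, so the area is 1265/2.
Summing gcd(|Δx|,|Δy|) over the edges gives the boundary count: gcd(9,6) + gcd(4,24) + gcd(21,1) + gcd(8,28) + gcd(16,1) = 3+4+1+4+1 = 13.
By Pick's theorem A = I + B/2 − 1, so I = 1265/2 − 13/2 + 1 = 627.

627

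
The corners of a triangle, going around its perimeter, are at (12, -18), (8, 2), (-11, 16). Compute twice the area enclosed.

By the shoelace formula, twice the signed area is |(12·2 − 8·(-18)) + (8·16 − (-11)·2) + ((-11)·(-18) − 12·16)| = 324, so the area is 162.

324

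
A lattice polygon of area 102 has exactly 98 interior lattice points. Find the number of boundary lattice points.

Pick's theorem gives A = I + B/2 − 1, so B = 2(A − I + 1) = 2(102 − 98 + 1) = 10.

10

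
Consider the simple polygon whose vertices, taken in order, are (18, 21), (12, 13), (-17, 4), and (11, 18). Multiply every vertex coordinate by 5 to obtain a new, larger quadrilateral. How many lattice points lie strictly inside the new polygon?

2356

By the shoelace formula, twice the signed area is |(18·13 − 12·21) + (12·4 − (-17)·13) + ((-17)·18 − 11·4) + (11·21 − 18·18)| = 192, so the area is 96.
Summing gcd(|Δx|,|Δy|) over the edges gives the boundary count: gcd(6,8) + gcd(29,9) + gcd(28,14) + gcd(7,3) = 2+1+14+1 = 18.
Scaling by 5 multiplies the area by 5² = 25 (so the new area is 2400) and multiplies the boundary lattice-point count by 5, giving 90.
By Pick's theorem, the interior count of the dilated polygon is 2400 − 90/2 + 1 = 2356.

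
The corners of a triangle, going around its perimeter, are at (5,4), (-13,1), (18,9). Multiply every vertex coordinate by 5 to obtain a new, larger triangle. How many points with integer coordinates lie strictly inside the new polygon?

Using the shoelace formula, 2A = |[5·1 − (-13)·4] + [(-13)·9 − 18·1] + [18·4 − 5·9]| = 51, so the area is 51/2.
The number of boundary lattice points is Σ gcd(|Δx|,|Δy|) = gcd(18,3) + gcd(31,8) + gcd(13,5) = 3+1+1 = 5.
Scaling by 5 multiplies the area by 5² = 25 (so the new area is 637.5) and multiplies the boundary lattice-point count by 5, giving 25.
By Pick's theorem, the interior count of the dilated polygon is 637.5 − 25/2 + 1 = 626.

626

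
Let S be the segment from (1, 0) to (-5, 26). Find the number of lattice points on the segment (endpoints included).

The number of lattice points on a segment between lattice points is gcd(|Δx|,|Δy|) + 1 = gcd(6,26) + 1 = 2 + 1 = 3.

3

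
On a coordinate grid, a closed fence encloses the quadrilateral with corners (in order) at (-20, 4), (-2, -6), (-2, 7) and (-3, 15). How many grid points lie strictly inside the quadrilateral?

183

By the shoelace formula, twice the signed area is |[(-20)·(-6) − (-2)·4] + [(-2)·7 − (-2)·(-6)] + [(-2)·15 − (-3)·7] + [(-3)·4 − (-20)·15]| = 381, so the area is 190.5.
Along each edge there are gcd(|Δx|,|Δy|)+1 lattice points, so counting each shared vertex once the boundary has gcd(18,10) + gcd(0,13) + gcd(1,8) + gcd(17,11) = 2+13+1+1 = 17.
By Pick's theorem A = I + B/2 − 1, so I = 190.5 − 17/2 + 1 = 183.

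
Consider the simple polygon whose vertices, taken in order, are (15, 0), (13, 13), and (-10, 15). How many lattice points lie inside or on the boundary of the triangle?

Using the shoelace formula, 2A = |[15·13 − 13·0] + [13·15 − (-10)·13] + [(-10)·0 − 15·15]| = 295, so the area is 147.5.
Summing gcd(|Δx|,|Δy|) over the edges gives the boundary count: gcd(2,13) + gcd(23,2) + gcd(25,15) = 1+1+5 = 7.
Pick's theorem gives I = A − B/2 + 1 = 147.5 − 7/2 + 1 = 145, so the closed region contains I + B = 145 + 7 = 152 lattice points.

152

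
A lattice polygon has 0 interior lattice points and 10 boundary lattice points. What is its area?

4

Pick's theorem states A = I + B/2 − 1, so A = 0 + 10/2 − 1 = 4.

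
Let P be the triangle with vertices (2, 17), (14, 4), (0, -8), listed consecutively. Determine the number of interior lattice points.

162

The shoelace formula gives twice the area as |(2·4 − 14·17) + (14·(-8) − 0·4) + (0·17 − 2·(-8))| = 326, so the area is 163.
Summing gcd(|Δx|,|Δy|) over the edges gives the boundary count: gcd(12,13) + gcd(14,12) + gcd(2,25) = 1+2+1 = 4.
By Pick's theorem A = I + B/2 − 1, so I = 163 − 4/2 + 1 = 162.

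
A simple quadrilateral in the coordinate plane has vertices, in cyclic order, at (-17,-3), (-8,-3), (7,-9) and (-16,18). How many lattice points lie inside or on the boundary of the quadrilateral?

236

Using the shoelace formula, 2A = |[(-17)·(-3) − (-8)·(-3)] + [(-8)·(-9) − 7·(-3)] + [7·18 − (-16)·(-9)] + [(-16)·(-3) − (-17)·18]| = 456, so the area is 228.
Along each edge there are gcd(|Δx|,|Δy|)+1 lattice points, so counting each shared vertex once the boundary has gcd(9,0) + gcd(15,6) + gcd(23,27) + gcd(1,21) = 9+3+1+1 = 14.
Pick's theorem gives I = A − B/2 + 1 = 228 − 14/2 + 1 = 222, so the closed region contains I + B = 222 + 14 = 236 lattice points.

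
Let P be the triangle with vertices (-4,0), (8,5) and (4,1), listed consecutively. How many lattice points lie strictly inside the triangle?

The shoelace formula gives twice the area as |((-4)·5 − 8·0) + (8·1 − 4·5) + (4·0 − (-4)·1)| = 28, so the area is 14.
Summing gcd(|Δx|,|Δy|) over the edges gives the boundary count: gcd(12,5) + gcd(4,4) + gcd(8,1) = 1+4+1 = 6.
By Pick's theorem A = I + B/2 − 1, so I = 14 − 6/2 + 1 = 12.

12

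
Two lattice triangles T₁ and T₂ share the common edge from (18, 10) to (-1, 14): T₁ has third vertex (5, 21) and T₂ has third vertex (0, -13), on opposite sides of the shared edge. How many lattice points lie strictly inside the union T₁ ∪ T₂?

The union is the simple quadrilateral with vertices (18, 10), (5, 21), (-1, 14), (0, -13) in order.
Using the shoelace formula, 2A = |(18·21 − 5·10) + (5·14 − (-1)·21) + ((-1)·(-13) − 0·14) + (0·10 − 18·(-13))| = 666, so the area is 333.
Along each edge there are gcd(|Δx|,|Δy|)+1 lattice points, so counting each shared vertex once the boundary has gcd(13,11) + gcd(6,7) + gcd(1,27) + gcd(18,23) = 1+1+1+1 = 4.
By Pick's theorem I = A − B/2 + 1 = 333 − 4/2 + 1 = 332.

332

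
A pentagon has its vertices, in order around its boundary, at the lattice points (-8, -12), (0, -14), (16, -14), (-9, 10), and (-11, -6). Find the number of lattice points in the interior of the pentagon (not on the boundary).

By the shoelace formula, twice the signed area is |((-8)·(-14) − 0·(-12)) + (0·(-14) − 16·(-14)) + (16·10 − (-9)·(-14)) + ((-9)·(-6) − (-11)·10) + ((-11)·(-12) − (-8)·(-6))| = 618, so the area is 309.
Summing gcd(|Δx|,|Δy|) over the edges gives the boundary count: gcd(8,2) + gcd(16,0) + gcd(25,24) + gcd(2,16) + gcd(3,6) = 2+16+1+2+3 = 24.
By Pick's theorem A = I + B/2 − 1, so I = 309 − 24/2 + 1 = 298.

298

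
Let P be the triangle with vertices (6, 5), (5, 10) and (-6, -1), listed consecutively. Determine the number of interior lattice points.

The shoelace formula gives twice the area as |[6·10 − 5·5] + [5·(-1) − (-6)·10] + [(-6)·5 − 6·(-1)]| = 66, so the area is 33.
Along each edge there are gcd(|Δx|,|Δy|)+1 lattice points, so counting each shared vertex once the boundary has gcd(1,5) + gcd(11,11) + gcd(12,6) = 1+11+6 = 18.
Pick's theorem gives I = A − B/2 + 1 = 33 − 18/2 + 1 = 25.

25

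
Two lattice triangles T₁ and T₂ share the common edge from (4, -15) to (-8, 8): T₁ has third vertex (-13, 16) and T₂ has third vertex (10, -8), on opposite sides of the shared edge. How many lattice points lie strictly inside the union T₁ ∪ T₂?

The union is the simple quadrilateral with vertices (4, -15), (-13, 16), (-8, 8), (10, -8) in order.
Using the shoelace formula, 2A = |(4·16 − (-13)·(-15)) + ((-13)·8 − (-8)·16) + ((-8)·(-8) − 10·8) + (10·(-15) − 4·(-8))| = 241, so the area is 241/2.
The number of boundary lattice points is Σ gcd(|Δx|,|Δy|) = gcd(17,31) + gcd(5,8) + gcd(18,16) + gcd(6,7) = 1+1+2+1 = 5.
By Pick's theorem I = A − B/2 + 1 = 241/2 − 5/2 + 1 = 119.

119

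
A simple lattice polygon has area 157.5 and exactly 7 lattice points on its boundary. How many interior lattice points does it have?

Pick's theorem A = I + B/2 − 1 rearranges to I = A − B/2 + 1 = 157.5 − 7/2 + 1 = 155.

155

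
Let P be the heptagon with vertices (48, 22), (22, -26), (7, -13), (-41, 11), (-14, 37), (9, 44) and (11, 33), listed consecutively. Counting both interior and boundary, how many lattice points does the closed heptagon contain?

3083

By the shoelace formula, twice the signed area is |[48·(-26) − 22·22] + [22·(-13) − 7·(-26)] + [7·11 − (-41)·(-13)] + [(-41)·37 − (-14)·11] + [(-14)·44 − 9·37] + [9·33 − 11·44] + [11·22 − 48·33]| = 6133, so the area is 3066.5.
The number of boundary lattice points is Σ gcd(|Δx|,|Δy|) = gcd(26,48) + gcd(15,13) + gcd(48,24) + gcd(27,26) + gcd(23,7) + gcd(2,11) + gcd(37,11) = 2+1+24+1+1+1+1 = 31.
Pick's theorem gives I = A − B/2 + 1 = 3066.5 − 31/2 + 1 = 3052, so the closed region contains I + B = 3052 + 31 = 3083 lattice points.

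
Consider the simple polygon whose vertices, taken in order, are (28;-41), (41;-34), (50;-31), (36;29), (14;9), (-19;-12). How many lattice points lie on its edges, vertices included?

12

Summing gcd(|Δx|,|Δy|) over the edges gives the boundary count: gcd(13,7) + gcd(9,3) + gcd(14,60) + gcd(22,20) + gcd(33,21) + gcd(47,29) = 1+3+2+2+3+1 = 12.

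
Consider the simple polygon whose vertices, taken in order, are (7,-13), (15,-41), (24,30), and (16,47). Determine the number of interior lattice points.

723

By the shoelace formula, twice the signed area is |(7·(-41) − 15·(-13)) + (15·30 − 24·(-41)) + (24·47 − 16·30) + (16·(-13) − 7·47)| = 1453, so the area is 726.5.
Along each edge there are gcd(|Δx|,|Δy|)+1 lattice points, so counting each shared vertex once the boundary has gcd(8,28) + gcd(9,71) + gcd(8,17) + gcd(9,60) = 4+1+1+3 = 9.
Pick's theorem gives I = A − B/2 + 1 = 726.5 − 9/2 + 1 = 723.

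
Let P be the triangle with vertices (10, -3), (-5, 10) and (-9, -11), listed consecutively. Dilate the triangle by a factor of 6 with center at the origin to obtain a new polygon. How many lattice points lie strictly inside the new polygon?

Using the shoelace formula, 2A = |(10·10 − (-5)·(-3)) + ((-5)·(-11) − (-9)·10) + ((-9)·(-3) − 10·(-11))| = 367, so the area is 183.5.
Summing gcd(|Δx|,|Δy|) over the edges gives the boundary count: gcd(15,13) + gcd(4,21) + gcd(19,8) = 1+1+1 = 3.
Scaling by 6 multiplies the area by 6² = 36 (so the new area is 6606) and multiplies the boundary lattice-point count by 6, giving 18.
By Pick's theorem, the interior count of the dilated polygon is 6606 − 18/2 + 1 = 6598.

6598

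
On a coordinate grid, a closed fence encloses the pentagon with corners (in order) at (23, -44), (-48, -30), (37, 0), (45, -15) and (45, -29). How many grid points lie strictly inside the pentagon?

By the shoelace formula, twice the signed area is |[23·(-30) − (-48)·(-44)] + [(-48)·0 − 37·(-30)] + [37·(-15) − 45·0] + [45·(-29) − 45·(-15)] + [45·(-44) − 23·(-29)]| = 4190, so the area is 2095.
Summing gcd(|Δx|,|Δy|) over the edges gives the boundary count: gcd(71,14) + gcd(85,30) + gcd(8,15) + gcd(0,14) + gcd(22,15) = 1+5+1+14+1 = 22.
By Pick's theorem A = I + B/2 − 1, so I = 2095 − 22/2 + 1 = 2085.

2085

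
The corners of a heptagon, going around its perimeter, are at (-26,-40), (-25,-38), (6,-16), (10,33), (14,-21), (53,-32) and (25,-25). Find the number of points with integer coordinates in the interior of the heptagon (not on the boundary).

597

By the shoelace formula, twice the signed area is |((-26)·(-38) − (-25)·(-40)) + ((-25)·(-16) − 6·(-38)) + (6·33 − 10·(-16)) + (10·(-21) − 14·33) + (14·(-32) − 53·(-21)) + (53·(-25) − 25·(-32)) + (25·(-40) − (-26)·(-25))| = 1208, so the area is 604.
Summing gcd(|Δx|,|Δy|) over the edges gives the boundary count: gcd(1,2) + gcd(31,22) + gcd(4,49) + gcd(4,54) + gcd(39,11) + gcd(28,7) + gcd(51,15) = 1+1+1+2+1+7+3 = 16.
Pick's theorem gives I = A − B/2 + 1 = 604 − 16/2 + 1 = 597.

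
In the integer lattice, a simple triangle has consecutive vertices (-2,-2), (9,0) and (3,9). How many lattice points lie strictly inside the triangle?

54

By the shoelace formula, twice the signed area is |[(-2)·0 − 9·(-2)] + [9·9 − 3·0] + [3·(-2) − (-2)·9]| = 111, so the area is 55.5.
Along each edge there are gcd(|Δx|,|Δy|)+1 lattice points, so counting each shared vertex once the boundary has gcd(11,2) + gcd(6,9) + gcd(5,11) = 1+3+1 = 5.
By Pick's theorem A = I + B/2 − 1, so I = 55.5 − 5/2 + 1 = 54.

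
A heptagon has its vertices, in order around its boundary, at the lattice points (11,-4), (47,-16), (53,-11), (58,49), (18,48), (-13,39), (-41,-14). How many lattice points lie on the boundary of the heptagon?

Summing gcd(|Δx|,|Δy|) over the edges gives the boundary count: gcd(36,12) + gcd(6,5) + gcd(5,60) + gcd(40,1) + gcd(31,9) + gcd(28,53) + gcd(52,10) = 12+1+5+1+1+1+2 = 23.

23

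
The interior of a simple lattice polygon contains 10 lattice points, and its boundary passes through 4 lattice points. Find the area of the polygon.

By Pick's theorem, A = I + B/2 − 1 = 10 + 4/2 − 1 = 11.

11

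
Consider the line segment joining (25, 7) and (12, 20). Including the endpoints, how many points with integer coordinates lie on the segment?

14

The number of lattice points on a segment between lattice points is gcd(|Δx|,|Δy|) + 1 = gcd(13,13) + 1 = 13 + 1 = 14.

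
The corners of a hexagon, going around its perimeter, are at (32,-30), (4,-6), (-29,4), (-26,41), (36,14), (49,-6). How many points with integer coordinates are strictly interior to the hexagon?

2664

By the shoelace formula, twice the signed area is |[32·(-6) − 4·(-30)] + [4·4 − (-29)·(-6)] + [(-29)·41 − (-26)·4] + [(-26)·14 − 36·41] + [36·(-6) − 49·14] + [49·(-30) − 32·(-6)]| = 5335, so the area is 2667.5.
Summing gcd(|Δx|,|Δy|) over the edges gives the boundary count: gcd(28,24) + gcd(33,10) + gcd(3,37) + gcd(62,27) + gcd(13,20) + gcd(17,24) = 4+1+1+1+1+1 = 9.
Pick's theorem gives I = A − B/2 + 1 = 2667.5 − 9/2 + 1 = 2664.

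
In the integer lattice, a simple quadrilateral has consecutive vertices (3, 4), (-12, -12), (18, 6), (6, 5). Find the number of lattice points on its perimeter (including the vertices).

Summing gcd(|Δx|,|Δy|) over the edges gives the boundary count: gcd(15,16) + gcd(30,18) + gcd(12,1) + gcd(3,1) = 1+6+1+1 = 9.

9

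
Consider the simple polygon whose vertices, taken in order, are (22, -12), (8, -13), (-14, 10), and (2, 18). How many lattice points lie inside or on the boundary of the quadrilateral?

503

The shoelace formula gives twice the area as |(22·(-13) − 8·(-12)) + (8·10 − (-14)·(-13)) + ((-14)·18 − 2·10) + (2·(-12) − 22·18)| = 984, so the area is 492.
The number of boundary lattice points is Σ gcd(|Δx|,|Δy|) = gcd(14,1) + gcd(22,23) + gcd(16,8) + gcd(20,30) = 1+1+8+10 = 20.
Pick's theorem gives I = A − B/2 + 1 = 492 − 20/2 + 1 = 483, so the closed region contains I + B = 483 + 20 = 503 lattice points.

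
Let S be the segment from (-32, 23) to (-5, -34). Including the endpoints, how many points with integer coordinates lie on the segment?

4

The number of lattice points on a segment between lattice points is gcd(|Δx|,|Δy|) + 1 = gcd(27,57) + 1 = 3 + 1 = 4.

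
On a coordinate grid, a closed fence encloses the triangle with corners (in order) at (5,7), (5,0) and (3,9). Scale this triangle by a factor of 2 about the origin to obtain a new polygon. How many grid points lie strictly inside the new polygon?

The shoelace formula gives twice the area as |(5·0 − 5·7) + (5·9 − 3·0) + (3·7 − 5·9)| = 14, so the area is 7.
Summing gcd(|Δx|,|Δy|) over the edges gives the boundary count: gcd(0,7) + gcd(2,9) + gcd(2,2) = 7+1+2 = 10.
Scaling by 2 multiplies the area by 2² = 4 (so the new area is 28) and multiplies the boundary lattice-point count by 2, giving 20.
By Pick's theorem, the interior count of the dilated polygon is 28 − 20/2 + 1 = 19.

19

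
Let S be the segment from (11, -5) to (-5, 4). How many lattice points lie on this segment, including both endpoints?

2

The number of lattice points on a segment between lattice points is gcd(|Δx|,|Δy|) + 1 = gcd(16,9) + 1 = 1 + 1 = 2.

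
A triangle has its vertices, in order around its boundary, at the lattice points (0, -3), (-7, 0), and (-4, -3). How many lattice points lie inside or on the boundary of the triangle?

The shoelace formula gives twice the area as |(0·0 − (-7)·(-3)) + ((-7)·(-3) − (-4)·0) + ((-4)·(-3) − 0·(-3))| = 12, so the area is 6.
Summing gcd(|Δx|,|Δy|) over the edges gives the boundary count: gcd(7,3) + gcd(3,3) + gcd(4,0) = 1+3+4 = 8.
Pick's theorem gives I = A − B/2 + 1 = 6 − 8/2 + 1 = 3, so the closed region contains I + B = 3 + 8 = 11 lattice points.

11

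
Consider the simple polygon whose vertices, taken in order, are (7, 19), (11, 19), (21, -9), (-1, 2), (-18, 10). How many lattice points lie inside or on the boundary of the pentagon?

474

Using the shoelace formula, 2A = |(7·19 − 11·19) + (11·(-9) − 21·19) + (21·2 − (-1)·(-9)) + ((-1)·10 − (-18)·2) + ((-18)·19 − 7·10)| = 927, so the area is 927/2.
Summing gcd(|Δx|,|Δy|) over the edges gives the boundary count: gcd(4,0) + gcd(10,28) + gcd(22,11) + gcd(17,8) + gcd(25,9) = 4+2+11+1+1 = 19.
Pick's theorem gives I = A − B/2 + 1 = 927/2 − 19/2 + 1 = 455, so the closed region contains I + B = 455 + 19 = 474 lattice points.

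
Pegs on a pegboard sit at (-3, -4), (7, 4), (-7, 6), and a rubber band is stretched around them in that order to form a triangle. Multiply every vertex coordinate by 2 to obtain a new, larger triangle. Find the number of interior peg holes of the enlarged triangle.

259

Using the shoelace formula, 2A = |((-3)·4 − 7·(-4)) + (7·6 − (-7)·4) + ((-7)·(-4) − (-3)·6)| = 132, so the area is 66.
Summing gcd(|Δx|,|Δy|) over the edges gives the boundary count: gcd(10,8) + gcd(14,2) + gcd(4,10) = 2+2+2 = 6.
Scaling by 2 multiplies the area by 2² = 4 (so the new area is 264) and multiplies the boundary lattice-point count by 2, giving 12.
By Pick's theorem, the interior count of the dilated polygon is 264 − 12/2 + 1 = 259.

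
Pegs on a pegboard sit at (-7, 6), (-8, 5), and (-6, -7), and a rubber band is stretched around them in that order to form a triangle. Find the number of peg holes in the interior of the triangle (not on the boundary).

By the shoelace formula, twice the signed area is |[(-7)·5 − (-8)·6] + [(-8)·(-7) − (-6)·5] + [(-6)·6 − (-7)·(-7)]| = 14, so the area is 7.
The number of boundary lattice points is Σ gcd(|Δx|,|Δy|) = gcd(1,1) + gcd(2,12) + gcd(1,13) = 1+2+1 = 4.
By Pick's theorem A = I + B/2 − 1, so I = 7 − 4/2 + 1 = 6.

6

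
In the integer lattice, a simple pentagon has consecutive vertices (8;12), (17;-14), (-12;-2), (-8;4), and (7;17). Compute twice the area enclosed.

798

Using the shoelace formula, 2A = |(8·(-14) − 17·12) + (17·(-2) − (-12)·(-14)) + ((-12)·4 − (-8)·(-2)) + ((-8)·17 − 7·4) + (7·12 − 8·17)| = 798, so the area is 399.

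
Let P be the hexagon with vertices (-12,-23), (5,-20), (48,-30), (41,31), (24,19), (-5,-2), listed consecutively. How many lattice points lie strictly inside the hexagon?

By the shoelace formula, twice the signed area is |[(-12)·(-20) − 5·(-23)] + [5·(-30) − 48·(-20)] + [48·31 − 41·(-30)] + [41·19 − 24·31] + [24·(-2) − (-5)·19] + [(-5)·(-23) − (-12)·(-2)]| = 4056, so the area is 2028.
Along each edge there are gcd(|Δx|,|Δy|)+1 lattice points, so counting each shared vertex once the boundary has gcd(17,3) + gcd(43,10) + gcd(7,61) + gcd(17,12) + gcd(29,21) + gcd(7,21) = 1+1+1+1+1+7 = 12.
By Pick's theorem A = I + B/2 − 1, so I = 2028 − 12/2 + 1 = 2023.

2023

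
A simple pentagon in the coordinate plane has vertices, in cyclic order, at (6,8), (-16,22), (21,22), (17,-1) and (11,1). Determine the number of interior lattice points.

The shoelace formula gives twice the area as |(6·22 − (-16)·8) + ((-16)·22 − 21·22) + (21·(-1) − 17·22) + (17·1 − 11·(-1)) + (11·8 − 6·1)| = 839, so the area is 839/2.
The number of boundary lattice points is Σ gcd(|Δx|,|Δy|) = gcd(22,14) + gcd(37,0) + gcd(4,23) + gcd(6,2) + gcd(5,7) = 2+37+1+2+1 = 43.
Pick's theorem gives I = A − B/2 + 1 = 839/2 − 43/2 + 1 = 399.

399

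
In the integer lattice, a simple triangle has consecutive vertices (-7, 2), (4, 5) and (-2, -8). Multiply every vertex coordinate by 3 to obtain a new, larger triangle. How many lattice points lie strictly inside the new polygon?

The shoelace formula gives twice the area as |((-7)·5 − 4·2) + (4·(-8) − (-2)·5) + ((-2)·2 − (-7)·(-8))| = 125, so the area is 62.5.
Summing gcd(|Δx|,|Δy|) over the edges gives the boundary count: gcd(11,3) + gcd(6,13) + gcd(5,10) = 1+1+5 = 7.
Scaling by 3 multiplies the area by 3² = 9 (so the new area is 562.5) and multiplies the boundary lattice-point count by 3, giving 21.
By Pick's theorem, the interior count of the dilated polygon is 562.5 − 21/2 + 1 = 553.

553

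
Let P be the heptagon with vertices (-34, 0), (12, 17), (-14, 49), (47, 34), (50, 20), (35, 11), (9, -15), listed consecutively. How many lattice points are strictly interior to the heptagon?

2271

By the shoelace formula, twice the signed area is |((-34)·17 − 12·0) + (12·49 − (-14)·17) + ((-14)·34 − 47·49) + (47·20 − 50·34) + (50·11 − 35·20) + (35·(-15) − 9·11) + (9·0 − (-34)·(-15))| = 4575, so the area is 2287.5.
The number of boundary lattice points is Σ gcd(|Δx|,|Δy|) = gcd(46,17) + gcd(26,32) + gcd(61,15) + gcd(3,14) + gcd(15,9) + gcd(26,26) + gcd(43,15) = 1+2+1+1+3+26+1 = 35.
Pick's theorem gives I = A − B/2 + 1 = 2287.5 − 35/2 + 1 = 2271.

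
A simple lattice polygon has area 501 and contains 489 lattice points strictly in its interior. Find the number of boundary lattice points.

26

Pick's theorem gives A = I + B/2 − 1, so B = 2(A − I + 1) = 2(501 − 489 + 1) = 26.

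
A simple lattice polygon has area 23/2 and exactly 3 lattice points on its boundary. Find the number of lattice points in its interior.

Pick's theorem A = I + B/2 − 1 rearranges to I = A − B/2 + 1 = 23/2 − 3/2 + 1 = 11.

11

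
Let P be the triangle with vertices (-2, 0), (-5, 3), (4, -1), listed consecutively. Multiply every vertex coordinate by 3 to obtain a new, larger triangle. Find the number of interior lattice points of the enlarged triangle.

By the shoelace formula, twice the signed area is |((-2)·3 − (-5)·0) + ((-5)·(-1) − 4·3) + (4·0 − (-2)·(-1))| = 15, so the area is 15/2.
The number of boundary lattice points is Σ gcd(|Δx|,|Δy|) = gcd(3,3) + gcd(9,4) + gcd(6,1) = 3+1+1 = 5.
Scaling by 3 multiplies the area by 3² = 9 (so the new area is 135/2) and multiplies the boundary lattice-point count by 3, giving 15.
By Pick's theorem, the interior count of the dilated polygon is 135/2 − 15/2 + 1 = 61.

61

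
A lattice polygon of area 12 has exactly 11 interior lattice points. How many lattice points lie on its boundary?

4

Pick's theorem gives A = I + B/2 − 1, so B = 2(A − I + 1) = 2(12 − 11 + 1) = 4.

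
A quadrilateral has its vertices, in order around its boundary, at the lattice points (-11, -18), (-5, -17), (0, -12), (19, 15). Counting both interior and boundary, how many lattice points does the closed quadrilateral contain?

110

The shoelace formula gives twice the area as |[(-11)·(-17) − (-5)·(-18)] + [(-5)·(-12) − 0·(-17)] + [0·15 − 19·(-12)] + [19·(-18) − (-11)·15]| = 208, so the area is 104.
The number of boundary lattice points is Σ gcd(|Δx|,|Δy|) = gcd(6,1) + gcd(5,5) + gcd(19,27) + gcd(30,33) = 1+5+1+3 = 10.
Pick's theorem gives I = A − B/2 + 1 = 104 − 10/2 + 1 = 100, so the closed region contains I + B = 100 + 10 = 110 lattice points.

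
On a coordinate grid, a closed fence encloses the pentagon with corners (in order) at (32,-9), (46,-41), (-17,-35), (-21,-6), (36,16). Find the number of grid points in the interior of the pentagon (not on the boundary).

By the shoelace formula, twice the signed area is |(32·(-41) − 46·(-9)) + (46·(-35) − (-17)·(-41)) + ((-17)·(-6) − (-21)·(-35)) + ((-21)·16 − 36·(-6)) + (36·(-9) − 32·16)| = 4794, so the area is 2397.
The number of boundary lattice points is Σ gcd(|Δx|,|Δy|) = gcd(14,32) + gcd(63,6) + gcd(4,29) + gcd(57,22) + gcd(4,25) = 2+3+1+1+1 = 8.
By Pick's theorem A = I + B/2 − 1, so I = 2397 − 8/2 + 1 = 2394.

2394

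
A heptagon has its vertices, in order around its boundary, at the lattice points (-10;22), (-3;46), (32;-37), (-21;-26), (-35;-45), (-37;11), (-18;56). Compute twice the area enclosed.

The shoelace formula gives twice the area as |[(-10)·46 − (-3)·22] + [(-3)·(-37) − 32·46] + [32·(-26) − (-21)·(-37)] + [(-21)·(-45) − (-35)·(-26)] + [(-35)·11 − (-37)·(-45)] + [(-37)·56 − (-18)·11] + [(-18)·22 − (-10)·56]| = 7089, so the area is 7089/2.

7089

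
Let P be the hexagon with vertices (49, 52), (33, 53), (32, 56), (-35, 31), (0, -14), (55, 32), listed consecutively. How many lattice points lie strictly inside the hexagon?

3264

Using the shoelace formula, 2A = |[49·53 − 33·52] + [33·56 − 32·53] + [32·31 − (-35)·56] + [(-35)·(-14) − 0·31] + [0·32 − 55·(-14)] + [55·52 − 49·32]| = 6537, so the area is 6537/2.
Summing gcd(|Δx|,|Δy|) over the edges gives the boundary count: gcd(16,1) + gcd(1,3) + gcd(67,25) + gcd(35,45) + gcd(55,46) + gcd(6,20) = 1+1+1+5+1+2 = 11.
Pick's theorem gives I = A − B/2 + 1 = 6537/2 − 11/2 + 1 = 3264.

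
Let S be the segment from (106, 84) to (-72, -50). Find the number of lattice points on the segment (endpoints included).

3

The number of lattice points on a segment between lattice points is gcd(|Δx|,|Δy|) + 1 = gcd(178,134) + 1 = 2 + 1 = 3.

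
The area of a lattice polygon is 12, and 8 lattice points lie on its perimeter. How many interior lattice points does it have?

9

Pick's theorem A = I + B/2 − 1 rearranges to I = A − B/2 + 1 = 12 − 8/2 + 1 = 9.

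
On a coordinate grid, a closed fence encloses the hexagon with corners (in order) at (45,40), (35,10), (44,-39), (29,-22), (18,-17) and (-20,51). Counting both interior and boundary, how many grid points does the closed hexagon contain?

2612

The shoelace formula gives twice the area as |[45·10 − 35·40] + [35·(-39) − 44·10] + [44·(-22) − 29·(-39)] + [29·(-17) − 18·(-22)] + [18·51 − (-20)·(-17)] + [(-20)·40 − 45·51]| = 5206, so the area is 2603.
Summing gcd(|Δx|,|Δy|) over the edges gives the boundary count: gcd(10,30) + gcd(9,49) + gcd(15,17) + gcd(11,5) + gcd(38,68) + gcd(65,11) = 10+1+1+1+2+1 = 16.
Pick's theorem gives I = A − B/2 + 1 = 2603 − 16/2 + 1 = 2596, so the closed region contains I + B = 2596 + 16 = 2612 lattice points.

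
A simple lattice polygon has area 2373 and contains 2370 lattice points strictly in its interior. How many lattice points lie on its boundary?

8

Pick's theorem gives A = I + B/2 − 1, so B = 2(A − I + 1) = 2(2373 − 2370 + 1) = 8.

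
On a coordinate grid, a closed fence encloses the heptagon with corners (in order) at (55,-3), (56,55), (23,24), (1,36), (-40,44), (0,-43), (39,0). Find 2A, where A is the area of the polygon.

Using the shoelace formula, 2A = |[55·55 − 56·(-3)] + [56·24 − 23·55] + [23·36 − 1·24] + [1·44 − (-40)·36] + [(-40)·(-43) − 0·44] + [0·0 − 39·(-43)] + [39·(-3) − 55·0]| = 8840, so the area is 4420.

8840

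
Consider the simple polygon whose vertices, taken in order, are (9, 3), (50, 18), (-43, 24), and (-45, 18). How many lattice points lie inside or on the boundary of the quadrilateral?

The shoelace formula gives twice the area as |(9·18 − 50·3) + (50·24 − (-43)·18) + ((-43)·18 − (-45)·24) + ((-45)·3 − 9·18)| = 1995, so the area is 997.5.
The number of boundary lattice points is Σ gcd(|Δx|,|Δy|) = gcd(41,15) + gcd(93,6) + gcd(2,6) + gcd(54,15) = 1+3+2+3 = 9.
Pick's theorem gives I = A − B/2 + 1 = 997.5 − 9/2 + 1 = 994, so the closed region contains I + B = 994 + 9 = 1003 lattice points.

1003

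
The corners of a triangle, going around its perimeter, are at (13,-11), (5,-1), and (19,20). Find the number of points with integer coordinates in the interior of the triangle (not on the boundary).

Using the shoelace formula, 2A = |(13·(-1) − 5·(-11)) + (5·20 − 19·(-1)) + (19·(-11) − 13·20)| = 308, so the area is 154.
Summing gcd(|Δx|,|Δy|) over the edges gives the boundary count: gcd(8,10) + gcd(14,21) + gcd(6,31) = 2+7+1 = 10.
Pick's theorem gives I = A − B/2 + 1 = 154 − 10/2 + 1 = 150.

150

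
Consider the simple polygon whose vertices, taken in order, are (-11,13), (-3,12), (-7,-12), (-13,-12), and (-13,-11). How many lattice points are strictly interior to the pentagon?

168

By the shoelace formula, twice the signed area is |[(-11)·12 − (-3)·13] + [(-3)·(-12) − (-7)·12] + [(-7)·(-12) − (-13)·(-12)] + [(-13)·(-11) − (-13)·(-12)] + [(-13)·13 − (-11)·(-11)]| = 348, so the area is 174.
The number of boundary lattice points is Σ gcd(|Δx|,|Δy|) = gcd(8,1) + gcd(4,24) + gcd(6,0) + gcd(0,1) + gcd(2,24) = 1+4+6+1+2 = 14.
By Pick's theorem A = I + B/2 − 1, so I = 174 − 14/2 + 1 = 168.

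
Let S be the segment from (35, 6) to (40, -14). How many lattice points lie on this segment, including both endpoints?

6

The number of lattice points on a segment between lattice points is gcd(|Δx|,|Δy|) + 1 = gcd(5,20) + 1 = 5 + 1 = 6.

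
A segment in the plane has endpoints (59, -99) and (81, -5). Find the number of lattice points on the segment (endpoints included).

3

The number of lattice points on a segment between lattice points is gcd(|Δx|,|Δy|) + 1 = gcd(22,94) + 1 = 2 + 1 = 3.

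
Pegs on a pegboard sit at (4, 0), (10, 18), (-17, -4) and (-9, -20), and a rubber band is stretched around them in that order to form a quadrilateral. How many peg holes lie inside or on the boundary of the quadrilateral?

370

The shoelace formula gives twice the area as |(4·18 − 10·0) + (10·(-4) − (-17)·18) + ((-17)·(-20) − (-9)·(-4)) + ((-9)·0 − 4·(-20))| = 722, so the area is 361.
The number of boundary lattice points is Σ gcd(|Δx|,|Δy|) = gcd(6,18) + gcd(27,22) + gcd(8,16) + gcd(13,20) = 6+1+8+1 = 16.
Pick's theorem gives I = A − B/2 + 1 = 361 − 16/2 + 1 = 354, so the closed region contains I + B = 354 + 16 = 370 lattice points.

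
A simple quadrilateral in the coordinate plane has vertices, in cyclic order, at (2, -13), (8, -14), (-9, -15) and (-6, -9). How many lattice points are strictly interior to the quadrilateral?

Using the shoelace formula, 2A = |[2·(-14) − 8·(-13)] + [8·(-15) − (-9)·(-14)] + [(-9)·(-9) − (-6)·(-15)] + [(-6)·(-13) − 2·(-9)]| = 83, so the area is 41.5.
The number of boundary lattice points is Σ gcd(|Δx|,|Δy|) = gcd(6,1) + gcd(17,1) + gcd(3,6) + gcd(8,4) = 1+1+3+4 = 9.
By Pick's theorem A = I + B/2 − 1, so I = 41.5 − 9/2 + 1 = 38.

38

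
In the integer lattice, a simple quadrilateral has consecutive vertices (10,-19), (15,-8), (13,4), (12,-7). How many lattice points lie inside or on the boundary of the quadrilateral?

Using the shoelace formula, 2A = |[10·(-8) − 15·(-19)] + [15·4 − 13·(-8)] + [13·(-7) − 12·4] + [12·(-19) − 10·(-7)]| = 72, so the area is 36.
Along each edge there are gcd(|Δx|,|Δy|)+1 lattice points, so counting each shared vertex once the boundary has gcd(5,11) + gcd(2,12) + gcd(1,11) + gcd(2,12) = 1+2+1+2 = 6.
Pick's theorem gives I = A − B/2 + 1 = 36 − 6/2 + 1 = 34, so the closed region contains I + B = 34 + 6 = 40 lattice points.

40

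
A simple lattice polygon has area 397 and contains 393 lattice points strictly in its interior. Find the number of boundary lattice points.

10

Pick's theorem gives A = I + B/2 − 1, so B = 2(A − I + 1) = 2(397 − 393 + 1) = 10.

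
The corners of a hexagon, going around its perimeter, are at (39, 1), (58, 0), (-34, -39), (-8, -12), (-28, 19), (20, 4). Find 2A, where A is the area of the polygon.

The shoelace formula gives twice the area as |(39·0 − 58·1) + (58·(-39) − (-34)·0) + ((-34)·(-12) − (-8)·(-39)) + ((-8)·19 − (-28)·(-12)) + ((-28)·4 − 20·19) + (20·1 − 39·4)| = 3340, so the area is 1670.

3340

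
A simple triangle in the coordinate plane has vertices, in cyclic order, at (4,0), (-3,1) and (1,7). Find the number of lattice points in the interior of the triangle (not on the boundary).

22

By the shoelace formula, twice the signed area is |[4·1 − (-3)·0] + [(-3)·7 − 1·1] + [1·0 − 4·7]| = 46, so the area is 23.
Summing gcd(|Δx|,|Δy|) over the edges gives the boundary count: gcd(7,1) + gcd(4,6) + gcd(3,7) = 1+2+1 = 4.
Pick's theorem gives I = A − B/2 + 1 = 23 − 4/2 + 1 = 22.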